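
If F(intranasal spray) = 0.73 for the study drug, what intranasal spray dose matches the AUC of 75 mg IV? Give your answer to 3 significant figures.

D_intranasal = 103 mg

For equal systemic exposure: F × D_ev = D_iv
D_ev = D_iv / F = 75 / 0.73 = 102.74 mg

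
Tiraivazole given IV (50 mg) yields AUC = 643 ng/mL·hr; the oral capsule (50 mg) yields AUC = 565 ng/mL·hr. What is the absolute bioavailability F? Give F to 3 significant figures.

F = (AUC_ev / D_ev) / (AUC_iv / D_iv)
  = (565/50) / (643/50)
  = 11.3 / 12.86 = 0.8787

F = 0.879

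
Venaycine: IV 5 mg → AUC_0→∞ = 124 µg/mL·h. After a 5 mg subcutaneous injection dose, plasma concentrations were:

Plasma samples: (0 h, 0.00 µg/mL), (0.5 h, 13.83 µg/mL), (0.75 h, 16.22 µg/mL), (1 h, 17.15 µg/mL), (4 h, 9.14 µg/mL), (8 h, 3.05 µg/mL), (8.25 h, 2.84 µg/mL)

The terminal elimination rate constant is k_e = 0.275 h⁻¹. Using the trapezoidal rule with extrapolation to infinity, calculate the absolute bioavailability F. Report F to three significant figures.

F = 0.696

Trapezoidal AUC_0→8.25 (subcutaneous injection):
  [0→0.5]: (0.00+13.83)/2 × 0.5 = 3.4575
  [0.5→0.75]: (13.83+16.22)/2 × 0.25 = 3.75625
  [0.75→1]: (16.22+17.15)/2 × 0.25 = 4.17125
  [1→4]: (17.15+9.14)/2 × 3 = 39.435
  [4→8]: (9.14+3.05)/2 × 4 = 24.38
  [8→8.25]: (3.05+2.84)/2 × 0.25 = 0.73625
  Sum = 75.93625 µg/mL·h
Tail: C_last/k_e = 2.84/0.275 = 10.327
AUC_0→∞ (subcutaneous injection) = 75.93625 + 10.327 = 86.26325 µg/mL·h
F = (AUC_ev/D_ev)/(AUC_iv/D_iv) = (86.26325/5)/(124/5) = 17.25265/24.8 = 0.6957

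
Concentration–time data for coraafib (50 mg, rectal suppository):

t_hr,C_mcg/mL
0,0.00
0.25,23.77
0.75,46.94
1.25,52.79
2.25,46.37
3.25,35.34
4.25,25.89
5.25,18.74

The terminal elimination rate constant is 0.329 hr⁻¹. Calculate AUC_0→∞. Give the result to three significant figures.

AUC = 246 mcg/mL·hr

Trapezoidal AUC_0→5.25:
  [0→0.25]: (0.00+23.77)/2 × 0.25 = 2.97125
  [0.25→0.75]: (23.77+46.94)/2 × 0.5 = 17.6775
  [0.75→1.25]: (46.94+52.79)/2 × 0.5 = 24.9325
  [1.25→2.25]: (52.79+46.37)/2 × 1 = 49.58
  [2.25→3.25]: (46.37+35.34)/2 × 1 = 40.855
  [3.25→4.25]: (35.34+25.89)/2 × 1 = 30.615
  [4.25→5.25]: (25.89+18.74)/2 × 1 = 22.315
  Sum = 188.94625 mcg/mL·hr
Extrapolated tail: C_last / k_e = 18.74 / 0.329 = 56.960
AUC_0→∞ = 188.94625 + 56.960 = 245.90625 mcg/mL·hr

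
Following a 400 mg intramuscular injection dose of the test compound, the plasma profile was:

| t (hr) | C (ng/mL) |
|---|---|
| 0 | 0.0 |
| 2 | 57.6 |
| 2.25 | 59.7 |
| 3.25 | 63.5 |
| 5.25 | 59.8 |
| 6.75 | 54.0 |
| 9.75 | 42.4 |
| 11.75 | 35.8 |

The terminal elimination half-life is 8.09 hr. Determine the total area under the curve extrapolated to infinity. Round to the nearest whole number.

AUC = 983 ng/mL·hr

Trapezoidal AUC_0→11.75:
  [0→2]: (0.0+57.6)/2 × 2 = 57.6
  [2→2.25]: (57.6+59.7)/2 × 0.25 = 14.6625
  [2.25→3.25]: (59.7+63.5)/2 × 1 = 61.6
  [3.25→5.25]: (63.5+59.8)/2 × 2 = 123.3
  [5.25→6.75]: (59.8+54.0)/2 × 1.5 = 85.35
  [6.75→9.75]: (54.0+42.4)/2 × 3 = 144.6
  [9.75→11.75]: (42.4+35.8)/2 × 2 = 78.2
  Sum = 565.3125 ng/mL·hr
k_e = ln2 / t½ = 0.693147 / 8.09 = 0.0857 hr^-1
Extrapolated tail: C_last / k_e = 35.8 / 0.0857 = 417.736
AUC_0→∞ = 565.3125 + 417.736 = 983.0485 ng/mL·hr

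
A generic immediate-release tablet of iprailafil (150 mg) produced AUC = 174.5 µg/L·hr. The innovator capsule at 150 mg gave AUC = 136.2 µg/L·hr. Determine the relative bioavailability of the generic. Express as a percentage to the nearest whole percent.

F_rel = (AUC_test/D_test) / (AUC_ref/D_ref)
      = (174.5/150) / (136.2/150)
      = 1.16333 / 0.908 = 1.2812 = 128.12%

F_rel = 128%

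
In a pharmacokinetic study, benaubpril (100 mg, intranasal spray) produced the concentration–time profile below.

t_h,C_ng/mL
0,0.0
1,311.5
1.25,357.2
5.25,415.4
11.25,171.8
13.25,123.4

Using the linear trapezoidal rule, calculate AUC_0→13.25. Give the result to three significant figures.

Trapezoidal AUC_0→13.25:
  [0→1]: (0.0+311.5)/2 × 1 = 155.75
  [1→1.25]: (311.5+357.2)/2 × 0.25 = 83.5875
  [1.25→5.25]: (357.2+415.4)/2 × 4 = 1545.2
  [5.25→11.25]: (415.4+171.8)/2 × 6 = 1761.6
  [11.25→13.25]: (171.8+123.4)/2 × 2 = 295.2
  Sum = 3841.3375 ng/mL·h

AUC = 3840 ng/mL·h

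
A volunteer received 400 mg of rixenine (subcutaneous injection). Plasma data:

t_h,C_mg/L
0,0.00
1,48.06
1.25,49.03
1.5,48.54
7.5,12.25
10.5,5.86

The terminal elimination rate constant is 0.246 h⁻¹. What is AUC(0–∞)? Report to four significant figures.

Trapezoidal AUC_0→10.5:
  [0→1]: (0.00+48.06)/2 × 1 = 24.03
  [1→1.25]: (48.06+49.03)/2 × 0.25 = 12.13625
  [1.25→1.5]: (49.03+48.54)/2 × 0.25 = 12.19625
  [1.5→7.5]: (48.54+12.25)/2 × 6 = 182.37
  [7.5→10.5]: (12.25+5.86)/2 × 3 = 27.165
  Sum = 257.8975 mg/L·h
Extrapolated tail: C_last / k_e = 5.86 / 0.246 = 23.821
AUC_0→∞ = 257.8975 + 23.821 = 281.7185 mg/L·h

AUC = 281.7 mg/L·h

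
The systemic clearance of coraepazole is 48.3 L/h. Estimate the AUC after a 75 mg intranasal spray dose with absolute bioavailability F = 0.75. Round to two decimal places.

AUC = 1.16 mg/L·h

AUC_0→∞ = F × Dose / CL
        = 0.75 × 75 / 48.3 = 1.1646 mg/L·h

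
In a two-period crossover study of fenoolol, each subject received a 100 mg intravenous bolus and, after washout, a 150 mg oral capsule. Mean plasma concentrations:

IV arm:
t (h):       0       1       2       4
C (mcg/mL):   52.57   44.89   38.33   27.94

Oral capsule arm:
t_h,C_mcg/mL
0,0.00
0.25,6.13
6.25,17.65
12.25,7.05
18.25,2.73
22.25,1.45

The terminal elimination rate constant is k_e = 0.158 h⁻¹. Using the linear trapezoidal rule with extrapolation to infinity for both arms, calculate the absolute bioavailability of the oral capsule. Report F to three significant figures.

F = 0.386

Trapezoidal AUC_0→4 (IV):
  [0→1]: (52.57+44.89)/2 × 1 = 48.73
  [1→2]: (44.89+38.33)/2 × 1 = 41.61
  [2→4]: (38.33+27.94)/2 × 2 = 66.27
  Sum = 156.61 mcg/mL·h
IV tail: 27.94/0.158 = 176.835; AUC_iv,0→∞ = 156.61 + 176.835 = 333.445 mcg/mL·h
Trapezoidal AUC_0→22.25 (oral capsule):
  [0→0.25]: (0.00+6.13)/2 × 0.25 = 0.76625
  [0.25→6.25]: (6.13+17.65)/2 × 6 = 71.34
  [6.25→12.25]: (17.65+7.05)/2 × 6 = 74.1
  [12.25→18.25]: (7.05+2.73)/2 × 6 = 29.34
  [18.25→22.25]: (2.73+1.45)/2 × 4 = 8.36
  Sum = 183.90625 mcg/mL·h
oral capsule tail: 1.45/0.158 = 9.177; AUC_ev,0→∞ = 183.90625 + 9.177 = 193.08325 mcg/mL·h
F = (AUC_ev/D_ev)/(AUC_iv/D_iv) = (193.08325/150)/(333.445/100) = 1.28722/3.33445 = 0.3860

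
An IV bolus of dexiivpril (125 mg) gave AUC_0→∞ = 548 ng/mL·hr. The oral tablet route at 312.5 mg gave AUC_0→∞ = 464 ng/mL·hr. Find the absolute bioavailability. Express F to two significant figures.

F = 0.34

F = (AUC_ev / D_ev) / (AUC_iv / D_iv)
  = (464/312.5) / (548/125)
  = 1.4848 / 4.384 = 0.3387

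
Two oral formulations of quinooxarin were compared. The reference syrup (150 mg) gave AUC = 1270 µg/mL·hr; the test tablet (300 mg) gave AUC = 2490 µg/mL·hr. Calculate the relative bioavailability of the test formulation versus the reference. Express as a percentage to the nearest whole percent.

F_rel = (AUC_test/D_test) / (AUC_ref/D_ref)
      = (2490/300) / (1270/150)
      = 8.3 / 8.46667 = 0.9803 = 98.03%

F_rel = 98%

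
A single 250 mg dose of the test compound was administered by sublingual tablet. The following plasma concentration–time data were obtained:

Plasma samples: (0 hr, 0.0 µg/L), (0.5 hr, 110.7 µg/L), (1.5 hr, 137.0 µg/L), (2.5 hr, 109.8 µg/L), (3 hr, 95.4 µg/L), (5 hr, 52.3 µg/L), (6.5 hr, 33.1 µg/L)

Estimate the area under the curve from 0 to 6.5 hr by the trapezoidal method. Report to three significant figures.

Trapezoidal AUC_0→6.5:
  [0→0.5]: (0.0+110.7)/2 × 0.5 = 27.675
  [0.5→1.5]: (110.7+137.0)/2 × 1 = 123.85
  [1.5→2.5]: (137.0+109.8)/2 × 1 = 123.4
  [2.5→3]: (109.8+95.4)/2 × 0.5 = 51.3
  [3→5]: (95.4+52.3)/2 × 2 = 147.7
  [5→6.5]: (52.3+33.1)/2 × 1.5 = 64.05
  Sum = 537.975 µg/L·hr

AUC = 538 µg/L·hr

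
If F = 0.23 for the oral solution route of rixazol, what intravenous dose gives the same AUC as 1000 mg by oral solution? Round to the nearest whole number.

D_iv = 230 mg

Systemic exposure from an extravascular dose = F × D_ev, so the equivalent IV dose is F × D_ev.
D_iv = F × D_ev = 0.23 × 1000 = 230 mg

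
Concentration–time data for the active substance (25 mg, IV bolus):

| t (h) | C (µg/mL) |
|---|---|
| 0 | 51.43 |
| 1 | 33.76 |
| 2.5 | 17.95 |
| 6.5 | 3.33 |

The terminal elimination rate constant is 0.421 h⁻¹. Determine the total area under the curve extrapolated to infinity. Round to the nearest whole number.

Trapezoidal AUC_0→6.5:
  [0→1]: (51.43+33.76)/2 × 1 = 42.595
  [1→2.5]: (33.76+17.95)/2 × 1.5 = 38.7825
  [2.5→6.5]: (17.95+3.33)/2 × 4 = 42.56
  Sum = 123.9375 µg/mL·h
Extrapolated tail: C_last / k_e = 3.33 / 0.421 = 7.910
AUC_0→∞ = 123.9375 + 7.910 = 131.8475 µg/mL·h

AUC = 132 µg/mL·h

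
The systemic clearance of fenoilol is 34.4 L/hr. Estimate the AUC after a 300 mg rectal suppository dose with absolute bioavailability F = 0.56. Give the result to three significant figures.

AUC = 4.88 mg/L·hr

AUC_0→∞ = F × Dose / CL
        = 0.56 × 300 / 34.4 = 4.88372 mg/L·hr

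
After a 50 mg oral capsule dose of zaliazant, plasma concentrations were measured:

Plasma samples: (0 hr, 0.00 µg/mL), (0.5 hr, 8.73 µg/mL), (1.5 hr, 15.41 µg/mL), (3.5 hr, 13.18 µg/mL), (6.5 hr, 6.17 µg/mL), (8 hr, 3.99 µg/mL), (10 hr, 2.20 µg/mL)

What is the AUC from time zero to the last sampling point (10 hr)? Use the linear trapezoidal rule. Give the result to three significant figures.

Trapezoidal AUC_0→10:
  [0→0.5]: (0.00+8.73)/2 × 0.5 = 2.1825
  [0.5→1.5]: (8.73+15.41)/2 × 1 = 12.07
  [1.5→3.5]: (15.41+13.18)/2 × 2 = 28.59
  [3.5→6.5]: (13.18+6.17)/2 × 3 = 29.025
  [6.5→8]: (6.17+3.99)/2 × 1.5 = 7.62
  [8→10]: (3.99+2.20)/2 × 2 = 6.19
  Sum = 85.6775 µg/mL·hr

AUC = 85.7 µg/mL·hr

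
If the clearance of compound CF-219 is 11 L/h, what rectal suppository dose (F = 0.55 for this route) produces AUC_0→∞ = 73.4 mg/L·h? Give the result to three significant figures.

Dose = CL × AUC_0→∞ / F
     = 11 × 73.4 / 0.55 = 1468 mg

Dose = 1470 mg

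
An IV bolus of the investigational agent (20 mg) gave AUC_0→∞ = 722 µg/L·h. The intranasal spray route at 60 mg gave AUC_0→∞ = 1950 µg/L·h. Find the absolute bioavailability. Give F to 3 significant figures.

F = (AUC_ev / D_ev) / (AUC_iv / D_iv)
  = (1950/60) / (722/20)
  = 32.5 / 36.1 = 0.9003

F = 0.900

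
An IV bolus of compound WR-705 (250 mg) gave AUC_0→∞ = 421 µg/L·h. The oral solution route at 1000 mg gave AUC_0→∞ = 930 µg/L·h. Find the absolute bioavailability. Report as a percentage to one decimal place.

F = (AUC_ev / D_ev) / (AUC_iv / D_iv)
  = (930/1000) / (421/250)
  = 0.93 / 1.684 = 0.5523
  = 55.23%

F = 55.2%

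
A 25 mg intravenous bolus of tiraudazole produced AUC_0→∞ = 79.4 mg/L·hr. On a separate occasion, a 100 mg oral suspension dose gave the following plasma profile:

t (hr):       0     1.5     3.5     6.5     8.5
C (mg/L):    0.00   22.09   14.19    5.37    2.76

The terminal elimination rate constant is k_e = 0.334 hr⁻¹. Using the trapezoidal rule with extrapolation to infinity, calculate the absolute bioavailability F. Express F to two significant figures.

F = 0.31

Trapezoidal AUC_0→8.5 (oral suspension):
  [0→1.5]: (0.00+22.09)/2 × 1.5 = 16.5675
  [1.5→3.5]: (22.09+14.19)/2 × 2 = 36.28
  [3.5→6.5]: (14.19+5.37)/2 × 3 = 29.34
  [6.5→8.5]: (5.37+2.76)/2 × 2 = 8.13
  Sum = 90.3175 mg/L·hr
Tail: C_last/k_e = 2.76/0.334 = 8.263
AUC_0→∞ (oral suspension) = 90.3175 + 8.263 = 98.5805 mg/L·hr
F = (AUC_ev/D_ev)/(AUC_iv/D_iv) = (98.5805/100)/(79.4/25) = 0.985805/3.176 = 0.3104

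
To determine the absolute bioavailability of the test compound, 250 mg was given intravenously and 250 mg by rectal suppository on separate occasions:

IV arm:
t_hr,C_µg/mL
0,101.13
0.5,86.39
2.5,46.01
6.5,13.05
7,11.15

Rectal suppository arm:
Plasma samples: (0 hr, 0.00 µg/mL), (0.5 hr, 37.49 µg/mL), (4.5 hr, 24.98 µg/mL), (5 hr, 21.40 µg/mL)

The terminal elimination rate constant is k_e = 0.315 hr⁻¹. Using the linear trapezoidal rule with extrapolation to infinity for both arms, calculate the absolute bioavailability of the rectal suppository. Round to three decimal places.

Trapezoidal AUC_0→7 (IV):
  [0→0.5]: (101.13+86.39)/2 × 0.5 = 46.88
  [0.5→2.5]: (86.39+46.01)/2 × 2 = 132.4
  [2.5→6.5]: (46.01+13.05)/2 × 4 = 118.12
  [6.5→7]: (13.05+11.15)/2 × 0.5 = 6.05
  Sum = 303.45 µg/mL·hr
IV tail: 11.15/0.315 = 35.397; AUC_iv,0→∞ = 303.45 + 35.397 = 338.847 µg/mL·hr
Trapezoidal AUC_0→5 (rectal suppository):
  [0→0.5]: (0.00+37.49)/2 × 0.5 = 9.3725
  [0.5→4.5]: (37.49+24.98)/2 × 4 = 124.94
  [4.5→5]: (24.98+21.40)/2 × 0.5 = 11.595
  Sum = 145.9075 µg/mL·hr
rectal suppository tail: 21.40/0.315 = 67.937; AUC_ev,0→∞ = 145.9075 + 67.937 = 213.8445 µg/mL·hr
F = (AUC_ev/D_ev)/(AUC_iv/D_iv) = (213.8445/250)/(338.847/250) = 0.855378/1.355388 = 0.6311

F = 0.631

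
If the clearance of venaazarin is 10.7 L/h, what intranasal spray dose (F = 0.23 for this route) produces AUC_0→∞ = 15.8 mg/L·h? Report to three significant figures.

Dose = 735 mg

Dose = CL × AUC_0→∞ / F
     = 10.7 × 15.8 / 0.23 = 735.043 mg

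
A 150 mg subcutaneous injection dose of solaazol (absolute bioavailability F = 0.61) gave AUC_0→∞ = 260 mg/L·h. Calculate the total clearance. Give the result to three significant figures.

CL = F × Dose / AUC_0→∞
   = 0.61 × 150 / 260 = 0.351923 L/h

CL = 0.352 L/h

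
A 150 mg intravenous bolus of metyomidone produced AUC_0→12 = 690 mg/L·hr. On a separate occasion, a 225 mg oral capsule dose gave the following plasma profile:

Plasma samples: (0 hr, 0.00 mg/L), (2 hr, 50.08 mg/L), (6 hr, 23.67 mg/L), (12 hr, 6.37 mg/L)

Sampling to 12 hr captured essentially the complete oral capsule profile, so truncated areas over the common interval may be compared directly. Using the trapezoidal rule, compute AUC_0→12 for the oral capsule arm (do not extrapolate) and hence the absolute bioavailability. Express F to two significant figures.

Trapezoidal AUC_0→12 (oral capsule):
  [0→2]: (0.00+50.08)/2 × 2 = 50.08
  [2→6]: (50.08+23.67)/2 × 4 = 147.5
  [6→12]: (23.67+6.37)/2 × 6 = 90.12
  Sum = 287.7 mg/L·hr
F = (AUC_ev/D_ev)/(AUC_iv/D_iv) = (287.7/225)/(690/150) = 1.27867/4.6 = 0.2780

F = 0.28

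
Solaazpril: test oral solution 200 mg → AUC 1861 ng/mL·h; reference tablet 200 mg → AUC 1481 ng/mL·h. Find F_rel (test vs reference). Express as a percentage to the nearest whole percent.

F_rel = 126%

F_rel = (AUC_test/D_test) / (AUC_ref/D_ref)
      = (1861/200) / (1481/200)
      = 9.305 / 7.405 = 1.2566 = 125.66%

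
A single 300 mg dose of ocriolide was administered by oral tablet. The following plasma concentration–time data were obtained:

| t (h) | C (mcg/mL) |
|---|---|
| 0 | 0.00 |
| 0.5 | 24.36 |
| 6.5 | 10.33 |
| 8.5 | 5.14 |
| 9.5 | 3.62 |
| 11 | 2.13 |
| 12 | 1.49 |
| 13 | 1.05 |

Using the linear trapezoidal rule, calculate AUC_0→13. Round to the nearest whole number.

Trapezoidal AUC_0→13:
  [0→0.5]: (0.00+24.36)/2 × 0.5 = 6.09
  [0.5→6.5]: (24.36+10.33)/2 × 6 = 104.07
  [6.5→8.5]: (10.33+5.14)/2 × 2 = 15.47
  [8.5→9.5]: (5.14+3.62)/2 × 1 = 4.38
  [9.5→11]: (3.62+2.13)/2 × 1.5 = 4.3125
  [11→12]: (2.13+1.49)/2 × 1 = 1.81
  [12→13]: (1.49+1.05)/2 × 1 = 1.27
  Sum = 137.4025 mcg/mL·h

AUC = 137 mcg/mL·h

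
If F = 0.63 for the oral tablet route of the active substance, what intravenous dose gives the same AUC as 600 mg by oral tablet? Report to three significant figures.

D_iv = 378 mg

Systemic exposure from an extravascular dose = F × D_ev, so the equivalent IV dose is F × D_ev.
D_iv = F × D_ev = 0.63 × 600 = 378 mg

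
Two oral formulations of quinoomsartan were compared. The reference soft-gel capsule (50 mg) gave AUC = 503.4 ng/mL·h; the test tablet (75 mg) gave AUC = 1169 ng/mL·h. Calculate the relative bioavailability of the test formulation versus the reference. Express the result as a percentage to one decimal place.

F_rel = 154.8%

F_rel = (AUC_test/D_test) / (AUC_ref/D_ref)
      = (1169/75) / (503.4/50)
      = 15.5867 / 10.068 = 1.5481 = 154.81%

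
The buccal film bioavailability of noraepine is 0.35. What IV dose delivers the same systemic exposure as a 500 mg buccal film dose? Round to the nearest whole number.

D_iv = 175 mg

Systemic exposure from an extravascular dose = F × D_ev, so the equivalent IV dose is F × D_ev.
D_iv = F × D_ev = 0.35 × 500 = 175 mg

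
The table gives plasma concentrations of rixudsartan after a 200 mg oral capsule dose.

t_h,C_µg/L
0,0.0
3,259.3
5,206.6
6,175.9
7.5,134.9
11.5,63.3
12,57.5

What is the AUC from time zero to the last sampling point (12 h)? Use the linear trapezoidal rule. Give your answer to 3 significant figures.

AUC = 1710 µg/L·h

Trapezoidal AUC_0→12:
  [0→3]: (0.0+259.3)/2 × 3 = 388.95
  [3→5]: (259.3+206.6)/2 × 2 = 465.9
  [5→6]: (206.6+175.9)/2 × 1 = 191.25
  [6→7.5]: (175.9+134.9)/2 × 1.5 = 233.1
  [7.5→11.5]: (134.9+63.3)/2 × 4 = 396.4
  [11.5→12]: (63.3+57.5)/2 × 0.5 = 30.2
  Sum = 1705.8 µg/L·h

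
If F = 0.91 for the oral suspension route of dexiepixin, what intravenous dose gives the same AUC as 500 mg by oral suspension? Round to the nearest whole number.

Systemic exposure from an extravascular dose = F × D_ev, so the equivalent IV dose is F × D_ev.
D_iv = F × D_ev = 0.91 × 500 = 455 mg

D_iv = 455 mg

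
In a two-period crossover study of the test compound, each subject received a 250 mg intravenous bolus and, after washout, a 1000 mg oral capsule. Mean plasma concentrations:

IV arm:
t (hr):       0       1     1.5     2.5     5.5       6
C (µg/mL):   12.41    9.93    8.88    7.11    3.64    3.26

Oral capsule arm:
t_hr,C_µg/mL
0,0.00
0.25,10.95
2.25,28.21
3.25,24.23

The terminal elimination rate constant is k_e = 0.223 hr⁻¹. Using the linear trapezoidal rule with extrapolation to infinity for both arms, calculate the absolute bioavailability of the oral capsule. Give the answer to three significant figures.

Trapezoidal AUC_0→6 (IV):
  [0→1]: (12.41+9.93)/2 × 1 = 11.17
  [1→1.5]: (9.93+8.88)/2 × 0.5 = 4.7025
  [1.5→2.5]: (8.88+7.11)/2 × 1 = 7.995
  [2.5→5.5]: (7.11+3.64)/2 × 3 = 16.125
  [5.5→6]: (3.64+3.26)/2 × 0.5 = 1.725
  Sum = 41.7175 µg/mL·hr
IV tail: 3.26/0.223 = 14.619; AUC_iv,0→∞ = 41.7175 + 14.619 = 56.3365 µg/mL·hr
Trapezoidal AUC_0→3.25 (oral capsule):
  [0→0.25]: (0.00+10.95)/2 × 0.25 = 1.36875
  [0.25→2.25]: (10.95+28.21)/2 × 2 = 39.16
  [2.25→3.25]: (28.21+24.23)/2 × 1 = 26.22
  Sum = 66.74875 µg/mL·hr
oral capsule tail: 24.23/0.223 = 108.655; AUC_ev,0→∞ = 66.74875 + 108.655 = 175.40375 µg/mL·hr
F = (AUC_ev/D_ev)/(AUC_iv/D_iv) = (175.40375/1000)/(56.3365/250) = 0.17540375/0.225346 = 0.7784

F = 0.778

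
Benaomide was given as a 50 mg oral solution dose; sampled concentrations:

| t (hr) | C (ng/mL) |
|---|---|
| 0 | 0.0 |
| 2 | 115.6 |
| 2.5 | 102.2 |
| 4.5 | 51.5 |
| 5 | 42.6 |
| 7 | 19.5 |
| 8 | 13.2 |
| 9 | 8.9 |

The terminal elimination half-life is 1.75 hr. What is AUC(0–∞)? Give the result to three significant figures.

Trapezoidal AUC_0→9:
  [0→2]: (0.0+115.6)/2 × 2 = 115.6
  [2→2.5]: (115.6+102.2)/2 × 0.5 = 54.45
  [2.5→4.5]: (102.2+51.5)/2 × 2 = 153.7
  [4.5→5]: (51.5+42.6)/2 × 0.5 = 23.525
  [5→7]: (42.6+19.5)/2 × 2 = 62.1
  [7→8]: (19.5+13.2)/2 × 1 = 16.35
  [8→9]: (13.2+8.9)/2 × 1 = 11.05
  Sum = 436.775 ng/mL·hr
k_e = ln2 / t½ = 0.693147 / 1.75 = 0.3961 hr^-1
Extrapolated tail: C_last / k_e = 8.9 / 0.3961 = 22.469
AUC_0→∞ = 436.775 + 22.469 = 459.244 ng/mL·hr

AUC = 459 ng/mL·hr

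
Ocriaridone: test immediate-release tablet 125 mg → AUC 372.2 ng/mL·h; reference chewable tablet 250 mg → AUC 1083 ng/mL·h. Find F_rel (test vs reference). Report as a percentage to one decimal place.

F_rel = 68.7%

F_rel = (AUC_test/D_test) / (AUC_ref/D_ref)
      = (372.2/125) / (1083/250)
      = 2.9776 / 4.332 = 0.6873 = 68.73%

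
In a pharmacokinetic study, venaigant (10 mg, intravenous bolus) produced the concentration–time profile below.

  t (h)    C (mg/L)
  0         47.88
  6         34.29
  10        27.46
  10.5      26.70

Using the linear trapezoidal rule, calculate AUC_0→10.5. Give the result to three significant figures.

Trapezoidal AUC_0→10.5:
  [0→6]: (47.88+34.29)/2 × 6 = 246.51
  [6→10]: (34.29+27.46)/2 × 4 = 123.5
  [10→10.5]: (27.46+26.70)/2 × 0.5 = 13.54
  Sum = 383.55 mg/L·h

AUC = 384 mg/L·h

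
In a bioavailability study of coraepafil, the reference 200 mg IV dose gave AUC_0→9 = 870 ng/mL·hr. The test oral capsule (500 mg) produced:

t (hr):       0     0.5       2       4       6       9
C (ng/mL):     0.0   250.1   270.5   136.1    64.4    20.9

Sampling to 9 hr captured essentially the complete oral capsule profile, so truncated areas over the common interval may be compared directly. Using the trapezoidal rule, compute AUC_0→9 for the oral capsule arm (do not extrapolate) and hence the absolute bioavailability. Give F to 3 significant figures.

Trapezoidal AUC_0→9 (oral capsule):
  [0→0.5]: (0.0+250.1)/2 × 0.5 = 62.525
  [0.5→2]: (250.1+270.5)/2 × 1.5 = 390.45
  [2→4]: (270.5+136.1)/2 × 2 = 406.6
  [4→6]: (136.1+64.4)/2 × 2 = 200.5
  [6→9]: (64.4+20.9)/2 × 3 = 127.95
  Sum = 1188.025 ng/mL·hr
F = (AUC_ev/D_ev)/(AUC_iv/D_iv) = (1188.025/500)/(870/200) = 2.37605/4.35 = 0.5462

F = 0.546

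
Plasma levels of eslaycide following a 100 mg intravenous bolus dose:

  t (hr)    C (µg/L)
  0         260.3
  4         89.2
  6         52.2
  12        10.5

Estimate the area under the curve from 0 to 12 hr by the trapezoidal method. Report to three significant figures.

Trapezoidal AUC_0→12:
  [0→4]: (260.3+89.2)/2 × 4 = 699.0
  [4→6]: (89.2+52.2)/2 × 2 = 141.4
  [6→12]: (52.2+10.5)/2 × 6 = 188.1
  Sum = 1028.5 µg/L·hr

AUC = 1030 µg/L·hr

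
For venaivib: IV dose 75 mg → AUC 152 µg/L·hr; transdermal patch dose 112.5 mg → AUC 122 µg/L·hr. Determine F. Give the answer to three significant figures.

F = 0.535

F = (AUC_ev / D_ev) / (AUC_iv / D_iv)
  = (122/112.5) / (152/75)
  = 1.08444 / 2.02667 = 0.5351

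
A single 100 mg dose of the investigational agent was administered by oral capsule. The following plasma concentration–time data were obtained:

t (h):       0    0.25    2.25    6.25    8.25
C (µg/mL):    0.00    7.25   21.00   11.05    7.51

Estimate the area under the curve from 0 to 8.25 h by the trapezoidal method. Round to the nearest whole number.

Trapezoidal AUC_0→8.25:
  [0→0.25]: (0.00+7.25)/2 × 0.25 = 0.90625
  [0.25→2.25]: (7.25+21.00)/2 × 2 = 28.25
  [2.25→6.25]: (21.00+11.05)/2 × 4 = 64.1
  [6.25→8.25]: (11.05+7.51)/2 × 2 = 18.56
  Sum = 111.81625 µg/mL·h

AUC = 112 µg/mL·h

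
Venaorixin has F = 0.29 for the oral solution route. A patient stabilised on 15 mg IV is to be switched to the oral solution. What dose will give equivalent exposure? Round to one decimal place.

D_oral = 51.7 mg

For equal systemic exposure: F × D_ev = D_iv
D_ev = D_iv / F = 15 / 0.29 = 51.7241 mg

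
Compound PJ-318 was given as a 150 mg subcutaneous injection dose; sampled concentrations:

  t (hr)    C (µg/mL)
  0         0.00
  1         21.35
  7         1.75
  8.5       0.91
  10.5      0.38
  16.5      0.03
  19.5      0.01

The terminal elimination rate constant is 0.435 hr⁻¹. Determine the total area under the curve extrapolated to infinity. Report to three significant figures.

AUC = 84.6 µg/mL·hr

Trapezoidal AUC_0→19.5:
  [0→1]: (0.00+21.35)/2 × 1 = 10.675
  [1→7]: (21.35+1.75)/2 × 6 = 69.3
  [7→8.5]: (1.75+0.91)/2 × 1.5 = 1.995
  [8.5→10.5]: (0.91+0.38)/2 × 2 = 1.29
  [10.5→16.5]: (0.38+0.03)/2 × 6 = 1.23
  [16.5→19.5]: (0.03+0.01)/2 × 3 = 0.06
  Sum = 84.55 µg/mL·hr
Extrapolated tail: C_last / k_e = 0.01 / 0.435 = 0.023
AUC_0→∞ = 84.55 + 0.023 = 84.573 µg/mL·hr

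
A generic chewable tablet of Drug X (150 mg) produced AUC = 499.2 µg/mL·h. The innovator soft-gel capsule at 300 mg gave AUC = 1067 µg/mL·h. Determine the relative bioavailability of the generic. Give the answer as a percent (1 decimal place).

F_rel = (AUC_test/D_test) / (AUC_ref/D_ref)
      = (499.2/150) / (1067/300)
      = 3.328 / 3.55667 = 0.9357 = 93.57%

F_rel = 93.6%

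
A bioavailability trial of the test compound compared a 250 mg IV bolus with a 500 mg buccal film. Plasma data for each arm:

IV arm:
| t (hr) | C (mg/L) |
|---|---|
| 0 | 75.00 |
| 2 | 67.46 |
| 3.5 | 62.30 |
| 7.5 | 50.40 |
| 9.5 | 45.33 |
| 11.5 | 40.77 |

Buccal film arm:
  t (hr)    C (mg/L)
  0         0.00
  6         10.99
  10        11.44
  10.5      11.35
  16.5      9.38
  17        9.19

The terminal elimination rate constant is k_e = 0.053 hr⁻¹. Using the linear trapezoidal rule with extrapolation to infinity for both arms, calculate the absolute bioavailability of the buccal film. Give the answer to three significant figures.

Trapezoidal AUC_0→11.5 (IV):
  [0→2]: (75.00+67.46)/2 × 2 = 142.46
  [2→3.5]: (67.46+62.30)/2 × 1.5 = 97.32
  [3.5→7.5]: (62.30+50.40)/2 × 4 = 225.4
  [7.5→9.5]: (50.40+45.33)/2 × 2 = 95.73
  [9.5→11.5]: (45.33+40.77)/2 × 2 = 86.1
  Sum = 647.01 mg/L·hr
IV tail: 40.77/0.053 = 769.245; AUC_iv,0→∞ = 647.01 + 769.245 = 1416.255 mg/L·hr
Trapezoidal AUC_0→17 (buccal film):
  [0→6]: (0.00+10.99)/2 × 6 = 32.97
  [6→10]: (10.99+11.44)/2 × 4 = 44.86
  [10→10.5]: (11.44+11.35)/2 × 0.5 = 5.6975
  [10.5→16.5]: (11.35+9.38)/2 × 6 = 62.19
  [16.5→17]: (9.38+9.19)/2 × 0.5 = 4.6425
  Sum = 150.36 mg/L·hr
buccal film tail: 9.19/0.053 = 173.396; AUC_ev,0→∞ = 150.36 + 173.396 = 323.756 mg/L·hr
F = (AUC_ev/D_ev)/(AUC_iv/D_iv) = (323.756/500)/(1416.255/250) = 0.647512/5.66502 = 0.1143

F = 0.114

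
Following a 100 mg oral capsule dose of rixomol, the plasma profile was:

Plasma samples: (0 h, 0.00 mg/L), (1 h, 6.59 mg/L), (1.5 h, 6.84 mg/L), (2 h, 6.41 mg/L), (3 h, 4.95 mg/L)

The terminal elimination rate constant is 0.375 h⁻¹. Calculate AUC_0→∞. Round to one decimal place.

Trapezoidal AUC_0→3:
  [0→1]: (0.00+6.59)/2 × 1 = 3.295
  [1→1.5]: (6.59+6.84)/2 × 0.5 = 3.3575
  [1.5→2]: (6.84+6.41)/2 × 0.5 = 3.3125
  [2→3]: (6.41+4.95)/2 × 1 = 5.68
  Sum = 15.645 mg/L·h
Extrapolated tail: C_last / k_e = 4.95 / 0.375 = 13.200
AUC_0→∞ = 15.645 + 13.200 = 28.845 mg/L·h

AUC = 28.8 mg/L·h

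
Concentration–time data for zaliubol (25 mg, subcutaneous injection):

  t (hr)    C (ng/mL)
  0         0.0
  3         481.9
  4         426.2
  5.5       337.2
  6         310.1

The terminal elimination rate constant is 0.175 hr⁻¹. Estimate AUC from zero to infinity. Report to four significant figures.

Trapezoidal AUC_0→6:
  [0→3]: (0.0+481.9)/2 × 3 = 722.85
  [3→4]: (481.9+426.2)/2 × 1 = 454.05
  [4→5.5]: (426.2+337.2)/2 × 1.5 = 572.55
  [5.5→6]: (337.2+310.1)/2 × 0.5 = 161.825
  Sum = 1911.275 ng/mL·hr
Extrapolated tail: C_last / k_e = 310.1 / 0.175 = 1772.000
AUC_0→∞ = 1911.275 + 1772.000 = 3683.275 ng/mL·hr

AUC = 3683 ng/mL·hr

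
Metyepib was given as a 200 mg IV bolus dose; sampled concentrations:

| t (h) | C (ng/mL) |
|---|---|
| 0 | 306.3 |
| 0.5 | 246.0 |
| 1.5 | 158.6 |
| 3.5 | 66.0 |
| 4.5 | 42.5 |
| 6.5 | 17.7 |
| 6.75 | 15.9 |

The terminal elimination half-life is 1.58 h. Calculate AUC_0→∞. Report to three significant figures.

Trapezoidal AUC_0→6.75:
  [0→0.5]: (306.3+246.0)/2 × 0.5 = 138.075
  [0.5→1.5]: (246.0+158.6)/2 × 1 = 202.3
  [1.5→3.5]: (158.6+66.0)/2 × 2 = 224.6
  [3.5→4.5]: (66.0+42.5)/2 × 1 = 54.25
  [4.5→6.5]: (42.5+17.7)/2 × 2 = 60.2
  [6.5→6.75]: (17.7+15.9)/2 × 0.25 = 4.2
  Sum = 683.625 ng/mL·h
k_e = ln2 / t½ = 0.693147 / 1.58 = 0.4387 h^-1
Extrapolated tail: C_last / k_e = 15.9 / 0.4387 = 36.243
AUC_0→∞ = 683.625 + 36.243 = 719.868 ng/mL·h

AUC = 720 ng/mL·h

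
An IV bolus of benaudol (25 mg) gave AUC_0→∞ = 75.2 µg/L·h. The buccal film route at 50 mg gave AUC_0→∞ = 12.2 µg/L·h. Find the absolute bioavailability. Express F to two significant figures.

F = (AUC_ev / D_ev) / (AUC_iv / D_iv)
  = (12.2/50) / (75.2/25)
  = 0.244 / 3.008 = 0.0811

F = 0.081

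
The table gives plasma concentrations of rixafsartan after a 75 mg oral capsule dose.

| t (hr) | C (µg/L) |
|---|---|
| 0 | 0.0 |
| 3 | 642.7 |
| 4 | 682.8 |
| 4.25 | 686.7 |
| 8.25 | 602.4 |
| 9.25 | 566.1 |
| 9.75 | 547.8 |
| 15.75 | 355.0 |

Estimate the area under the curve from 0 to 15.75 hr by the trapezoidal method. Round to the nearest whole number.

AUC = 7947 µg/L·hr

Trapezoidal AUC_0→15.75:
  [0→3]: (0.0+642.7)/2 × 3 = 964.05
  [3→4]: (642.7+682.8)/2 × 1 = 662.75
  [4→4.25]: (682.8+686.7)/2 × 0.25 = 171.1875
  [4.25→8.25]: (686.7+602.4)/2 × 4 = 2578.2
  [8.25→9.25]: (602.4+566.1)/2 × 1 = 584.25
  [9.25→9.75]: (566.1+547.8)/2 × 0.5 = 278.475
  [9.75→15.75]: (547.8+355.0)/2 × 6 = 2708.4
  Sum = 7947.3125 µg/L·hr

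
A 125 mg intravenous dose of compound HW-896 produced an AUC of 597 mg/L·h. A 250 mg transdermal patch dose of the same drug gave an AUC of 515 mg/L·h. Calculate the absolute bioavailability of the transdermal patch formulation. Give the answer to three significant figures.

F = (AUC_ev / D_ev) / (AUC_iv / D_iv)
  = (515/250) / (597/125)
  = 2.06 / 4.776 = 0.4313

F = 0.431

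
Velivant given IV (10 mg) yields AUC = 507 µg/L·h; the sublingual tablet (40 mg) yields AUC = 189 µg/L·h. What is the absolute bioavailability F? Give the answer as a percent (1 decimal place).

F = 9.3%

F = (AUC_ev / D_ev) / (AUC_iv / D_iv)
  = (189/40) / (507/10)
  = 4.725 / 50.7 = 0.0932
  = 9.32%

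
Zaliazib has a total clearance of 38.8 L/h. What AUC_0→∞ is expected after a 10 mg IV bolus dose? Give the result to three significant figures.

AUC_0→∞ = Dose_iv / CL
        = 10 / 38.8 = 0.257732 mg/L·h

AUC = 0.258 mg/L·h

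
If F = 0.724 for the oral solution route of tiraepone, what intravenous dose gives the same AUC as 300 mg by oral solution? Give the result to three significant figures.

D_iv = 217 mg

Systemic exposure from an extravascular dose = F × D_ev, so the equivalent IV dose is F × D_ev.
D_iv = F × D_ev = 0.724 × 300 = 217.2 mg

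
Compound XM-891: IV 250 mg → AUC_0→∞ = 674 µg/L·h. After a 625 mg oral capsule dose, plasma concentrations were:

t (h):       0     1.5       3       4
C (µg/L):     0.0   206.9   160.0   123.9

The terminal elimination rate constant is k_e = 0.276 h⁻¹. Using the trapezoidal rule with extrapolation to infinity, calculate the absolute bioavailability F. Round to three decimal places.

Trapezoidal AUC_0→4 (oral capsule):
  [0→1.5]: (0.0+206.9)/2 × 1.5 = 155.175
  [1.5→3]: (206.9+160.0)/2 × 1.5 = 275.175
  [3→4]: (160.0+123.9)/2 × 1 = 141.95
  Sum = 572.3 µg/L·h
Tail: C_last/k_e = 123.9/0.276 = 448.913
AUC_0→∞ (oral capsule) = 572.3 + 448.913 = 1021.213 µg/L·h
F = (AUC_ev/D_ev)/(AUC_iv/D_iv) = (1021.213/625)/(674/250) = 1.6339408/2.696 = 0.6061

F = 0.606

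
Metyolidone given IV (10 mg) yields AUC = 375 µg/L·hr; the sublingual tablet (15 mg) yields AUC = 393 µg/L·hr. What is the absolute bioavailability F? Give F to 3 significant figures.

F = 0.699

F = (AUC_ev / D_ev) / (AUC_iv / D_iv)
  = (393/15) / (375/10)
  = 26.2 / 37.5 = 0.6987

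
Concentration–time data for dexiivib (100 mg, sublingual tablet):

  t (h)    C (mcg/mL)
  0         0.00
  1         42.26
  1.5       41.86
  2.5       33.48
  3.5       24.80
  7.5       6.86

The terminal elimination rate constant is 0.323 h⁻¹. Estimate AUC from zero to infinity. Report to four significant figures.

Trapezoidal AUC_0→7.5:
  [0→1]: (0.00+42.26)/2 × 1 = 21.13
  [1→1.5]: (42.26+41.86)/2 × 0.5 = 21.03
  [1.5→2.5]: (41.86+33.48)/2 × 1 = 37.67
  [2.5→3.5]: (33.48+24.80)/2 × 1 = 29.14
  [3.5→7.5]: (24.80+6.86)/2 × 4 = 63.32
  Sum = 172.29 mcg/mL·h
Extrapolated tail: C_last / k_e = 6.86 / 0.323 = 21.238
AUC_0→∞ = 172.29 + 21.238 = 193.528 mcg/mL·h

AUC = 193.5 mcg/mL·h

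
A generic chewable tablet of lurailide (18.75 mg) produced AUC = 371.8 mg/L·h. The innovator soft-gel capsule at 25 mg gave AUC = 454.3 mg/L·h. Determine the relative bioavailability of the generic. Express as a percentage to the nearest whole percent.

F_rel = (AUC_test/D_test) / (AUC_ref/D_ref)
      = (371.8/18.75) / (454.3/25)
      = 19.8293 / 18.172 = 1.0912 = 109.12%

F_rel = 109%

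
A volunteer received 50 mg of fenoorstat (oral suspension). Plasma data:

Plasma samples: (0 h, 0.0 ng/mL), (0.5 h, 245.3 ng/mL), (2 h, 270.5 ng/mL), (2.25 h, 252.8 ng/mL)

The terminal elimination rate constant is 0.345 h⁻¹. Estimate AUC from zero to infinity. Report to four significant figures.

AUC = 1246 ng/mL·h

Trapezoidal AUC_0→2.25:
  [0→0.5]: (0.0+245.3)/2 × 0.5 = 61.325
  [0.5→2]: (245.3+270.5)/2 × 1.5 = 386.85
  [2→2.25]: (270.5+252.8)/2 × 0.25 = 65.4125
  Sum = 513.5875 ng/mL·h
Extrapolated tail: C_last / k_e = 252.8 / 0.345 = 732.754
AUC_0→∞ = 513.5875 + 732.754 = 1246.3415 ng/mL·h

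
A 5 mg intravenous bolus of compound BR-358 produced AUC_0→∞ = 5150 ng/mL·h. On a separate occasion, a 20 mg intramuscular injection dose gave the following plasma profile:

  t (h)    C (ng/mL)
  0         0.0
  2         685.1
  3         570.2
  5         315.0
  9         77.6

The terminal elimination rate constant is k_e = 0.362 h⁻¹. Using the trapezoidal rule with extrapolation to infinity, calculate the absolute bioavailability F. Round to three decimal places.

F = 0.155

Trapezoidal AUC_0→9 (intramuscular injection):
  [0→2]: (0.0+685.1)/2 × 2 = 685.1
  [2→3]: (685.1+570.2)/2 × 1 = 627.65
  [3→5]: (570.2+315.0)/2 × 2 = 885.2
  [5→9]: (315.0+77.6)/2 × 4 = 785.2
  Sum = 2983.15 ng/mL·h
Tail: C_last/k_e = 77.6/0.362 = 214.365
AUC_0→∞ (intramuscular injection) = 2983.15 + 214.365 = 3197.515 ng/mL·h
F = (AUC_ev/D_ev)/(AUC_iv/D_iv) = (3197.515/20)/(5150/5) = 159.87575/1030 = 0.1552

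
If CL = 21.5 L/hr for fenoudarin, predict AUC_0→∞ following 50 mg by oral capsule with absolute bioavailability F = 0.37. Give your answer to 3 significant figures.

AUC_0→∞ = F × Dose / CL
        = 0.37 × 50 / 21.5 = 0.860465 mg/L·hr

AUC = 0.860 mg/L·hr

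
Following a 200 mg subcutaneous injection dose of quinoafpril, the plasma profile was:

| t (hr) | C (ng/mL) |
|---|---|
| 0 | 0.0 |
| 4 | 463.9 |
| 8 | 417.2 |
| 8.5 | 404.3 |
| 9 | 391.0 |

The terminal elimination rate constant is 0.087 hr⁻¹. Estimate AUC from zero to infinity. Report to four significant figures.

AUC = 7588 ng/mL·hr

Trapezoidal AUC_0→9:
  [0→4]: (0.0+463.9)/2 × 4 = 927.8
  [4→8]: (463.9+417.2)/2 × 4 = 1762.2
  [8→8.5]: (417.2+404.3)/2 × 0.5 = 205.375
  [8.5→9]: (404.3+391.0)/2 × 0.5 = 198.825
  Sum = 3094.2 ng/mL·hr
Extrapolated tail: C_last / k_e = 391.0 / 0.087 = 4494.253
AUC_0→∞ = 3094.2 + 4494.253 = 7588.453 ng/mL·hr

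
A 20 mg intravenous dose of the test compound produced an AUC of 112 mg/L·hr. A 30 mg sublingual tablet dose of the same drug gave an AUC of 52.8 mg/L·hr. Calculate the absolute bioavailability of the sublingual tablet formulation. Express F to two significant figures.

F = (AUC_ev / D_ev) / (AUC_iv / D_iv)
  = (52.8/30) / (112/20)
  = 1.76 / 5.6 = 0.3143

F = 0.31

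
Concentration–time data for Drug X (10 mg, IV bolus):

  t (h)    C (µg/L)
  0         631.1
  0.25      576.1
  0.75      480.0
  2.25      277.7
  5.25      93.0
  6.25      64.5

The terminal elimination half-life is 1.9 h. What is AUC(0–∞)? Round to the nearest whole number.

AUC = 1795 µg/L·h

Trapezoidal AUC_0→6.25:
  [0→0.25]: (631.1+576.1)/2 × 0.25 = 150.9
  [0.25→0.75]: (576.1+480.0)/2 × 0.5 = 264.025
  [0.75→2.25]: (480.0+277.7)/2 × 1.5 = 568.275
  [2.25→5.25]: (277.7+93.0)/2 × 3 = 556.05
  [5.25→6.25]: (93.0+64.5)/2 × 1 = 78.75
  Sum = 1618.0 µg/L·h
k_e = ln2 / t½ = 0.693147 / 1.9 = 0.3648 h^-1
Extrapolated tail: C_last / k_e = 64.5 / 0.3648 = 176.809
AUC_0→∞ = 1618.0 + 176.809 = 1794.809 µg/L·h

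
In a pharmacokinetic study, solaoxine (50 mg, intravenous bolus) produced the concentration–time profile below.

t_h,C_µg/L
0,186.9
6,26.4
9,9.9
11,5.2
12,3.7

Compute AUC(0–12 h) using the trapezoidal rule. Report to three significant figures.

Trapezoidal AUC_0→12:
  [0→6]: (186.9+26.4)/2 × 6 = 639.9
  [6→9]: (26.4+9.9)/2 × 3 = 54.45
  [9→11]: (9.9+5.2)/2 × 2 = 15.1
  [11→12]: (5.2+3.7)/2 × 1 = 4.45
  Sum = 713.9 µg/L·h

AUC = 714 µg/L·h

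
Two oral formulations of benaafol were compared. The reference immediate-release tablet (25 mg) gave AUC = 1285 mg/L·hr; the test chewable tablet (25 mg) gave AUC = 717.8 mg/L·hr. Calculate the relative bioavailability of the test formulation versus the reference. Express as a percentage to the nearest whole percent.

F_rel = (AUC_test/D_test) / (AUC_ref/D_ref)
      = (717.8/25) / (1285/25)
      = 28.712 / 51.4 = 0.5586 = 55.86%

F_rel = 56%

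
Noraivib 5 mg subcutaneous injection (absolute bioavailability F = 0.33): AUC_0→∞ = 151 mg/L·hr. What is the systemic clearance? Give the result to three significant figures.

CL = 0.0109 L/hr

CL = F × Dose / AUC_0→∞
   = 0.33 × 5 / 151 = 0.0109272 L/hr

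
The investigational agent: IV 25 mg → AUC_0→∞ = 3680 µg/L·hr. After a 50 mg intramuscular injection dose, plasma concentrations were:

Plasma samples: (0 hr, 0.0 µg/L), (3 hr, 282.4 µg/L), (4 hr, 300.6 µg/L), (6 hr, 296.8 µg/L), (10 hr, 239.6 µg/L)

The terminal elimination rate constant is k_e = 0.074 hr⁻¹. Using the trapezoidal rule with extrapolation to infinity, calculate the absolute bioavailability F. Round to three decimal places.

F = 0.764

Trapezoidal AUC_0→10 (intramuscular injection):
  [0→3]: (0.0+282.4)/2 × 3 = 423.6
  [3→4]: (282.4+300.6)/2 × 1 = 291.5
  [4→6]: (300.6+296.8)/2 × 2 = 597.4
  [6→10]: (296.8+239.6)/2 × 4 = 1072.8
  Sum = 2385.3 µg/L·hr
Tail: C_last/k_e = 239.6/0.074 = 3237.838
AUC_0→∞ (intramuscular injection) = 2385.3 + 3237.838 = 5623.138 µg/L·hr
F = (AUC_ev/D_ev)/(AUC_iv/D_iv) = (5623.138/50)/(3680/25) = 112.46276/147.2 = 0.7640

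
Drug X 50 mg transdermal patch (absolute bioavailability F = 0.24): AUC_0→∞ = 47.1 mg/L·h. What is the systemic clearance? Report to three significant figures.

CL = F × Dose / AUC_0→∞
   = 0.24 × 50 / 47.1 = 0.254777 L/h

CL = 0.255 L/h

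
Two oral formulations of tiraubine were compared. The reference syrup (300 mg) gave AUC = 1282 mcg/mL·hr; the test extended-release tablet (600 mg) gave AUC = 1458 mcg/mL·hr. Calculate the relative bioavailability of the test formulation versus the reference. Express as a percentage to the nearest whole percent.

F_rel = 57%

F_rel = (AUC_test/D_test) / (AUC_ref/D_ref)
      = (1458/600) / (1282/300)
      = 2.43 / 4.27333 = 0.5686 = 56.86%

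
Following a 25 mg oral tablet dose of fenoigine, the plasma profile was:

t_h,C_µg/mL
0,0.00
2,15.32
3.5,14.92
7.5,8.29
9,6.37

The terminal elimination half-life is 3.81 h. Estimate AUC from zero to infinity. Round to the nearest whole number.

Trapezoidal AUC_0→9:
  [0→2]: (0.00+15.32)/2 × 2 = 15.32
  [2→3.5]: (15.32+14.92)/2 × 1.5 = 22.68
  [3.5→7.5]: (14.92+8.29)/2 × 4 = 46.42
  [7.5→9]: (8.29+6.37)/2 × 1.5 = 10.995
  Sum = 95.415 µg/mL·h
k_e = ln2 / t½ = 0.693147 / 3.81 = 0.1819 h^-1
Extrapolated tail: C_last / k_e = 6.37 / 0.1819 = 35.019
AUC_0→∞ = 95.415 + 35.019 = 130.434 µg/mL·h

AUC = 130 µg/mL·h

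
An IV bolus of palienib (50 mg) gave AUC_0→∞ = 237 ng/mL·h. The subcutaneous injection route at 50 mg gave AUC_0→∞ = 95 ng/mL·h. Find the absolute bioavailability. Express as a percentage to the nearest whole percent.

F = 40%

F = (AUC_ev / D_ev) / (AUC_iv / D_iv)
  = (95/50) / (237/50)
  = 1.9 / 4.74 = 0.4008
  = 40.08%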